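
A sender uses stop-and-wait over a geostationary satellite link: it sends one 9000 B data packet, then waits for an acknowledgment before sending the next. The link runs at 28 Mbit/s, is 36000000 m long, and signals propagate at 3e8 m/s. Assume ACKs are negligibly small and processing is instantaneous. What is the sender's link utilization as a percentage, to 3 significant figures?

1.06 %

t_tx = L/R = 72000/28000000 = 0.00257143 s.
t_prop = 36000000/300000000 = 0.12 s; RTT = 0.24 s.
Cycle = t_tx + RTT = 0.242571 s.
Utilization = t_tx / cycle = 0.00257143/0.242571 = 1.06 %.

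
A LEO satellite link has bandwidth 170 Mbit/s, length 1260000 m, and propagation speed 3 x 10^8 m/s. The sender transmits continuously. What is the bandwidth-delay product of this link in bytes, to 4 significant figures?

Propagation delay = 1260000 / 300000000 = 0.0042 s.
BDP = R × t_prop = 170000000 × 0.0042 = 714000 bits.
In bytes: 714000/8 = 89250 bytes.

89250 bytes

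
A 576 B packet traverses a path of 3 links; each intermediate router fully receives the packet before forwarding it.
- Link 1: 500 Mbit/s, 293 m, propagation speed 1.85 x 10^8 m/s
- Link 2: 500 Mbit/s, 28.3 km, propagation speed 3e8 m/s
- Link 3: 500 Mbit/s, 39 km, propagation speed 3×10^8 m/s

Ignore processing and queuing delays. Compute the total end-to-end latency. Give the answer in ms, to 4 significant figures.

L = 576 × 8 = 4608 bits.
Transmission delay per hop = L/R = 4608/500000000 = 0.009216 ms; 3 hops → 0.027648 ms.
Propagation delays (d/s per hop): 0.00158378, 0.0943333, 0.13 ms; sum = 0.225917 ms.
End-to-end = 0.2536 ms.

0.2536 ms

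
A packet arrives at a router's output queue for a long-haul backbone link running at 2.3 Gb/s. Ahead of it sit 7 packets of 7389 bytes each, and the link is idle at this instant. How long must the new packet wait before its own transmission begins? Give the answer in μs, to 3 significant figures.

Each queued packet: L/R = 59112/2300000000 = 25.7009 μs.
7 queued → 179.906 μs.
Queuing delay = 180 μs.

180 μs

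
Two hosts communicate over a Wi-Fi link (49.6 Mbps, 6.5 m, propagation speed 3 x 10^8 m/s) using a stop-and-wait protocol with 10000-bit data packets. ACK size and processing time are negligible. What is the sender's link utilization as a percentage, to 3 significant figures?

100 %

t_tx = L/R = 10000/49600000 = 0.000201613 s.
t_prop = 6.5/300000000 = 2.16667e-08 s; RTT = 4.33333e-08 s.
Cycle = t_tx + RTT = 0.000201656 s.
Utilization = t_tx / cycle = 0.000201613/0.000201656 = 100 %.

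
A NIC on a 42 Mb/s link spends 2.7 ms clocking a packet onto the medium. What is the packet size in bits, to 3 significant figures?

L = R × t_tx = 42000000 b/s × 0.0027 s = 113400 bits.

113000 bits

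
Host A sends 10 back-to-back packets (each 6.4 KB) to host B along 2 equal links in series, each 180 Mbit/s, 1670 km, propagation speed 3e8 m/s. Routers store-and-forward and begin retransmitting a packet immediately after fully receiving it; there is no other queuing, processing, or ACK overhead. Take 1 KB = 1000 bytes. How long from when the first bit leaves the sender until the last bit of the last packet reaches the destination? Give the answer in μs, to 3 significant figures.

14300 μs

Per-hop transmission t_tx = L/R = 51200/180000000 = 284.444 μs.
Per-hop propagation t_prop = 1670000/300000000 = 5566.67 μs.
Pipeline fill: first packet needs 2·t_tx to clear all hops; remaining 9 packets each add one t_tx.
Total = (2+10-1)·t_tx + 2·t_prop = 11·284.444 + 2·5566.67 = 14300 μs.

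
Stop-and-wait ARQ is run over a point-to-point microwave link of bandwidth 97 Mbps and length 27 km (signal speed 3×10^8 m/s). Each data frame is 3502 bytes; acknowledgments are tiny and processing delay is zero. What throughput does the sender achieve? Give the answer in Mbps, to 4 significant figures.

59.76 Mbps

t_tx = L/R = 28016/97000000 = 0.000288825 s.
t_prop = 27000/300000000 = 9e-05 s; RTT = 0.00018 s.
Cycle = t_tx + RTT = 0.000468825 s.
Throughput = L / cycle = 28016 / 0.000468825 = 59.76 Mbps.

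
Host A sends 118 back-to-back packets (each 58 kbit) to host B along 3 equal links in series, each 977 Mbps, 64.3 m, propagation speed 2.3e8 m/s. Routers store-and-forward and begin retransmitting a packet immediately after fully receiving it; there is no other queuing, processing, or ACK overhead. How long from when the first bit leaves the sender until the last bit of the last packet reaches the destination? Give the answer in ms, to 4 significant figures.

Per-hop transmission t_tx = L/R = 58000/977000000 = 0.0593654 ms.
Per-hop propagation t_prop = 64.3/2.3e+08 = 0.000279565 ms.
Pipeline fill: first packet needs 3·t_tx to clear all hops; remaining 117 packets each add one t_tx.
Total = (3+118-1)·t_tx + 3·t_prop = 120·0.0593654 + 3·0.000279565 = 7.125 ms.

7.125 ms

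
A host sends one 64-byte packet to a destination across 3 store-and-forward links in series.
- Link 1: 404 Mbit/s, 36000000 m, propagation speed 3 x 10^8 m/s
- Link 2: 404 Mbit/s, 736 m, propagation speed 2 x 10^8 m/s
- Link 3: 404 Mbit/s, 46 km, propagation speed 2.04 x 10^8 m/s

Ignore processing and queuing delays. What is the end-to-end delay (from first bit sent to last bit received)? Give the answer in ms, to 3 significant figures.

120 ms

L = 64 × 8 = 512 bits.
Transmission delay per hop = L/R = 512/404000000 = 0.00126733 ms; 3 hops → 0.00380198 ms.
Propagation delays (d/s per hop): 120, 0.00368, 0.22549 ms; sum = 120.229 ms.
End-to-end = 120 ms.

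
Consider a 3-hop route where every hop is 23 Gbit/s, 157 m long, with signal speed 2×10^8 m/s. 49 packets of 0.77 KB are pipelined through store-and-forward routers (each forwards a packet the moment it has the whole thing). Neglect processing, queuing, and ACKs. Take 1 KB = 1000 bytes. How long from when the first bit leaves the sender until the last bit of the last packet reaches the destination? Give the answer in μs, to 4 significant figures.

Per-hop transmission t_tx = L/R = 6160/23000000000 = 0.267826 μs.
Per-hop propagation t_prop = 157/200000000 = 0.785 μs.
Pipeline fill: first packet needs 3·t_tx to clear all hops; remaining 48 packets each add one t_tx.
Total = (3+49-1)·t_tx + 3·t_prop = 51·0.267826 + 3·0.785 = 16.01 μs.

16.01 μs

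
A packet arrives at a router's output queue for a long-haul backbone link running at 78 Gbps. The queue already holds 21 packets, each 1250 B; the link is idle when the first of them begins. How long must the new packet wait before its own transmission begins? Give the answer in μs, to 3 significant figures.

Each queued packet: L/R = 10000/78000000000 = 0.128205 μs.
21 queued → 2.69231 μs.
Queuing delay = 2.69 μs.

2.69 μs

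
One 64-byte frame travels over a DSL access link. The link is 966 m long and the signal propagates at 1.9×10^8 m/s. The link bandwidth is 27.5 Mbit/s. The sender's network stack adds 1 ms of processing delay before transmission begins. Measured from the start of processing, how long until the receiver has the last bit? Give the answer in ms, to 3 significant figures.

L = 64 × 8 = 512 bits.
Transmission delay = L/R = 512 / 27500000 = 0.0186182 ms.
Propagation delay = d/s = 966 m / 190000000 m/s = 0.00508421 ms.
Plus processing delay 1 ms = 1 ms.
Total = 1.02 ms.

1.02 ms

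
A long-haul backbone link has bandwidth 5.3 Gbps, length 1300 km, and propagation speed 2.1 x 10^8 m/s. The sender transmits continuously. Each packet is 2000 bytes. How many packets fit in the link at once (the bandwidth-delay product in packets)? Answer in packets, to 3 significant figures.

Propagation delay = 1300000 / 210000000 = 0.00619048 s.
BDP = R × t_prop = 5300000000 × 0.00619048 = 32809500 bits.
In packets of 16000 bits: 2050 packets.

2050 packets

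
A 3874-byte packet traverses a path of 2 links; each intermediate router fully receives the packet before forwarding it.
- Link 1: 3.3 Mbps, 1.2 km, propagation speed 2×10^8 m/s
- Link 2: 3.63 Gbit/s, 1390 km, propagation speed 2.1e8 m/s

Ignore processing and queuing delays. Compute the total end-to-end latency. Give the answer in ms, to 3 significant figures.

16.0 ms

L = 3874 × 8 = 30992 bits.
Transmission delays (L/R per hop): 9.39152, 0.00853774 ms; sum = 9.40005 ms.
Propagation delays (d/s per hop): 0.006, 6.61905 ms; sum = 6.62505 ms.
End-to-end = 16.0 ms.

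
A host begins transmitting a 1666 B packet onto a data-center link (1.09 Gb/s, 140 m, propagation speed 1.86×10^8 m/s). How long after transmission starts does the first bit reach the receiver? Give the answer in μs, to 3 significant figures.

0.753 μs

First bit experiences only propagation delay: d/s = 140/186000000 = 0.753 μs.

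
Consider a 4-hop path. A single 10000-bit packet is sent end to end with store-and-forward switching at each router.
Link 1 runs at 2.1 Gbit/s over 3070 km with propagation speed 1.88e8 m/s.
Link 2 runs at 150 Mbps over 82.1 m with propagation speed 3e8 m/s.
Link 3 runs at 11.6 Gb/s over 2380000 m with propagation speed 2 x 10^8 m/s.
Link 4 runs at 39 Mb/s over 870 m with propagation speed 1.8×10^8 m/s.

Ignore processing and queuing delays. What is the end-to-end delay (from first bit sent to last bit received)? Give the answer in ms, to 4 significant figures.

Transmission delays (L/R per hop): 0.0047619, 0.0666667, 0.000862069, 0.25641 ms; sum = 0.328701 ms.
Propagation delays (d/s per hop): 16.3298, 0.000273667, 11.9, 0.00483333 ms; sum = 28.2349 ms.
End-to-end = 28.56 ms.

28.56 ms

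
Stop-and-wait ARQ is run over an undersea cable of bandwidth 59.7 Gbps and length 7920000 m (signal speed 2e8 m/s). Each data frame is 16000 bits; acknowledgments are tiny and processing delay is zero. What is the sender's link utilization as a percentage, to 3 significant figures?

t_tx = L/R = 16000/59700000000 = 2.68007e-07 s.
t_prop = 7920000/200000000 = 0.0396 s; RTT = 0.0792 s.
Cycle = t_tx + RTT = 0.0792003 s.
Utilization = t_tx / cycle = 2.68007e-07/0.0792003 = 0.000338 %.

0.000338 %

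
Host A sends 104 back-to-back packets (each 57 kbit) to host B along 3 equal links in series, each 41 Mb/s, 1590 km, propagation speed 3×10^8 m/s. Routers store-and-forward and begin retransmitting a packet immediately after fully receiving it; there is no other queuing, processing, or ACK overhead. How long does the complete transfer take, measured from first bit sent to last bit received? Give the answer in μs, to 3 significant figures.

163000 μs

Per-hop transmission t_tx = L/R = 57000/41000000 = 1390.24 μs.
Per-hop propagation t_prop = 1590000/300000000 = 5300 μs.
Pipeline fill: first packet needs 3·t_tx to clear all hops; remaining 103 packets each add one t_tx.
Total = (3+104-1)·t_tx + 3·t_prop = 106·1390.24 + 3·5300 = 163000 μs.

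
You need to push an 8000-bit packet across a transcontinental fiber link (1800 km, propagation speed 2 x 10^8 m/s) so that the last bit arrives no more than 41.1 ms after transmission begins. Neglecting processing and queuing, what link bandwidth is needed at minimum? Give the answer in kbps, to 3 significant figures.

Propagation delay = 1800000 / 200000000 = 9 ms.
Transmission budget = 41.1 − 9 = 32.1 ms.
R ≥ L / t_tx = 8000 bits / 0.0321 s = 249 kbps.

249 kbps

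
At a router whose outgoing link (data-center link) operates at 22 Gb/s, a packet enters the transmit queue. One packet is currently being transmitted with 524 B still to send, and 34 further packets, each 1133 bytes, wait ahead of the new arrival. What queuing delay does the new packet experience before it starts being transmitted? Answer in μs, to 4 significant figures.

14.20 μs

Each queued packet: L/R = 9064/22000000000 = 0.412 μs.
34 queued → 14.008 μs.
Plus remaining 4192 bits of current packet: 0.190545 μs.
Queuing delay = 14.20 μs.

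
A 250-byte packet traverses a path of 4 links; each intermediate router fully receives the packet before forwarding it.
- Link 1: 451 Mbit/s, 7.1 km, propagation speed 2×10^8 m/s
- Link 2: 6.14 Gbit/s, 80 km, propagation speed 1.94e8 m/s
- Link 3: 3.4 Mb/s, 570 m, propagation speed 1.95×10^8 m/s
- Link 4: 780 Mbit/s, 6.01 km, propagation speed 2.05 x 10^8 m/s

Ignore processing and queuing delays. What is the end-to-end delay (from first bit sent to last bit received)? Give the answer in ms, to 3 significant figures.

1.08 ms

L = 250 × 8 = 2000 bits.
Transmission delays (L/R per hop): 0.00443459, 0.000325733, 0.588235, 0.0025641 ms; sum = 0.59556 ms.
Propagation delays (d/s per hop): 0.0355, 0.412371, 0.00292308, 0.0293171 ms; sum = 0.480111 ms.
End-to-end = 1.08 ms.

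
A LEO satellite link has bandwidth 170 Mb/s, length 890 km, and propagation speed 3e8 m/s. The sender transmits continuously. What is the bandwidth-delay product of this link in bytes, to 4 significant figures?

63040 bytes

Propagation delay = 890000 / 300000000 = 0.00296667 s.
BDP = R × t_prop = 170000000 × 0.00296667 = 504333 bits.
In bytes: 504333/8 = 63040 bytes.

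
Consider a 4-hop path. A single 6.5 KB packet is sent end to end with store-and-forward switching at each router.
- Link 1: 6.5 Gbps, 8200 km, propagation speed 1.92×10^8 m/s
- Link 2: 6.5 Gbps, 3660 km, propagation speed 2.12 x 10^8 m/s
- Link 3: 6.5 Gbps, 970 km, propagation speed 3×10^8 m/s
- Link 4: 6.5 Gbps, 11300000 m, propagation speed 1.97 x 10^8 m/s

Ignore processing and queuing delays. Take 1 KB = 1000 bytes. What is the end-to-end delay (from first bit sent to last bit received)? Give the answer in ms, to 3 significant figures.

L = 52000 bits.
Transmission delay per hop = L/R = 52000/6500000000 = 0.008 ms; 4 hops → 0.032 ms.
Propagation delays (d/s per hop): 42.7083, 17.2642, 3.23333, 57.3604 ms; sum = 120.566 ms.
End-to-end = 121 ms.

121 ms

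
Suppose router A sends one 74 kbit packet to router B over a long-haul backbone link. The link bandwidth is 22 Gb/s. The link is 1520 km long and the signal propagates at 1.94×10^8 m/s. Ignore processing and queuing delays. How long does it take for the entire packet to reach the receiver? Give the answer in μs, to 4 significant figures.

L = 74000 bits.
Transmission delay = L/R = 74000 / 22000000000 = 3.36364 μs.
Propagation delay = d/s = 1520000 m / 194000000 m/s = 7835.05 μs.
Total = 7838 μs.

7838 μs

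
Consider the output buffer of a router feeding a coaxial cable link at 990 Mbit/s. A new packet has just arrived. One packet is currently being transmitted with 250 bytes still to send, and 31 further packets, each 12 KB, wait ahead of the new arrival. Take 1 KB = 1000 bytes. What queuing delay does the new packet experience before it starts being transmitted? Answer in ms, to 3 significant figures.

Each queued packet: L/R = 96000/990000000 = 0.0969697 ms.
31 queued → 3.00606 ms.
Plus remaining 2000 bits of current packet: 0.0020202 ms.
Queuing delay = 3.01 ms.

3.01 ms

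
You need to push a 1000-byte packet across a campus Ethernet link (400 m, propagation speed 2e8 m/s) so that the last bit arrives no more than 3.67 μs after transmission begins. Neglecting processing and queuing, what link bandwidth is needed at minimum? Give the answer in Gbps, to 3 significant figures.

L = 8000 bits.
Propagation delay = 400 / 200000000 = 2 μs.
Transmission budget = 3.67 − 2 = 1.67 μs.
R ≥ L / t_tx = 8000 bits / 1.67e-06 s = 4.79 Gbps.

4.79 Gbps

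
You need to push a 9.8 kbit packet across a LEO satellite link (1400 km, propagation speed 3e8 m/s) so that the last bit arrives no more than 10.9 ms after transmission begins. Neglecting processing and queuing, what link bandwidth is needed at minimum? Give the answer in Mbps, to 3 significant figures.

Propagation delay = 1400000 / 300000000 = 4.66667 ms.
Transmission budget = 10.9 − 4.66667 = 6.23333 ms.
R ≥ L / t_tx = 9800 bits / 0.00623333 s = 1.57 Mbps.

1.57 Mbps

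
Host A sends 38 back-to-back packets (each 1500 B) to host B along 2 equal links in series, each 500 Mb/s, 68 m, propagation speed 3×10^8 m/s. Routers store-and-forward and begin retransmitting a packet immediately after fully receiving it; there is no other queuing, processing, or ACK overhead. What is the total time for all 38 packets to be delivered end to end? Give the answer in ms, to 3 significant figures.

0.936 ms

Per-hop transmission t_tx = L/R = 12000/500000000 = 0.024 ms.
Per-hop propagation t_prop = 68/300000000 = 0.000226667 ms.
Pipeline fill: first packet needs 2·t_tx to clear all hops; remaining 37 packets each add one t_tx.
Total = (2+38-1)·t_tx + 2·t_prop = 39·0.024 + 2·0.000226667 = 0.936 ms.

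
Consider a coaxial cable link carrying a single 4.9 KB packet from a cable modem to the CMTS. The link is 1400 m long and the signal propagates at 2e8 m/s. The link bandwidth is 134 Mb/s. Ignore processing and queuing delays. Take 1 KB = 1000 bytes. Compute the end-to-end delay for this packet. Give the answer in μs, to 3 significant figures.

300 μs

L = 39200 bits.
Transmission delay = L/R = 39200 / 134000000 = 292.537 μs.
Propagation delay = d/s = 1400 m / 200000000 m/s = 7 μs.
Total = 300 μs.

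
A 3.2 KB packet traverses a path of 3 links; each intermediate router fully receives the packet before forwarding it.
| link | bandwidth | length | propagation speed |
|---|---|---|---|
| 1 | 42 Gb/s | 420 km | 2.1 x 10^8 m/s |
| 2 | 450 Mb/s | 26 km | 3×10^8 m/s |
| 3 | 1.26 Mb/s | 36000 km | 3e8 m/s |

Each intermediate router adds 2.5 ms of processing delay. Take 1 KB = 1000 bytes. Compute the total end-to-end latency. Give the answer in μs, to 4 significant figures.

147500 μs

L = 25600 bits.
Transmission delays (L/R per hop): 0.609524, 56.8889, 20317.5 μs; sum = 20375 μs.
Propagation delays (d/s per hop): 2000, 86.6667, 120000 μs; sum = 122087 μs.
Processing at 2 router(s): 2 × 2.5 ms = 5000 μs.
End-to-end = 147500 μs.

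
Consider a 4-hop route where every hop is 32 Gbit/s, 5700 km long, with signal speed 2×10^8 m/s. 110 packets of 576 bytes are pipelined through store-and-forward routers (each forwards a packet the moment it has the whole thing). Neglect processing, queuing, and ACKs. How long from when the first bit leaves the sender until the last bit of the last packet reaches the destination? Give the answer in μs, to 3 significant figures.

114000 μs

Per-hop transmission t_tx = L/R = 4608/32000000000 = 0.144 μs.
Per-hop propagation t_prop = 5700000/200000000 = 28500 μs.
Pipeline fill: first packet needs 4·t_tx to clear all hops; remaining 109 packets each add one t_tx.
Total = (4+110-1)·t_tx + 4·t_prop = 113·0.144 + 4·28500 = 114000 μs.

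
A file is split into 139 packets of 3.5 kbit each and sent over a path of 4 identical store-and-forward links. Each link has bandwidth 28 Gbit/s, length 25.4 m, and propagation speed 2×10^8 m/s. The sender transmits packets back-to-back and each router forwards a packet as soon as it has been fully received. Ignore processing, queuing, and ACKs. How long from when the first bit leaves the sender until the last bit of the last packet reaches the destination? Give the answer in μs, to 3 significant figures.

Per-hop transmission t_tx = L/R = 3500/28000000000 = 0.125 μs.
Per-hop propagation t_prop = 25.4/200000000 = 0.127 μs.
Pipeline fill: first packet needs 4·t_tx to clear all hops; remaining 138 packets each add one t_tx.
Total = (4+139-1)·t_tx + 4·t_prop = 142·0.125 + 4·0.127 = 18.3 μs.

18.3 μs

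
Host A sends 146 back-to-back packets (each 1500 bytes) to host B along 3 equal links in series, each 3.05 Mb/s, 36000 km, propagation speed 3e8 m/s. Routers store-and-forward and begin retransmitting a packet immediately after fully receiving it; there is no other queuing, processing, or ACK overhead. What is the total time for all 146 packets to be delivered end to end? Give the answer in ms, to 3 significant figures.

942 ms

Per-hop transmission t_tx = L/R = 12000/3050000 = 3.93443 ms.
Per-hop propagation t_prop = 36000000/300000000 = 120 ms.
Pipeline fill: first packet needs 3·t_tx to clear all hops; remaining 145 packets each add one t_tx.
Total = (3+146-1)·t_tx + 3·t_prop = 148·3.93443 + 3·120 = 942 ms.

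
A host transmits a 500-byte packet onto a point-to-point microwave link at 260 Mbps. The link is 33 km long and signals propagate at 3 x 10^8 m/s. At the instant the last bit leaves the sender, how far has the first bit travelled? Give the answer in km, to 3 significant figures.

4.62 km

t_tx = L/R = 4000/260000000 = 1.53846e-05 s.
Distance = s × t_tx = 300000000 × 1.53846e-05 = 4.62 km.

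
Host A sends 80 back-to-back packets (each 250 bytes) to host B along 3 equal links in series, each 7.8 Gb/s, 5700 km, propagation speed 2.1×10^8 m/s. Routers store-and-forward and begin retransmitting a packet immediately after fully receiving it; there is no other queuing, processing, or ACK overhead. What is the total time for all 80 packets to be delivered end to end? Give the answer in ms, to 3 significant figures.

81.4 ms

Per-hop transmission t_tx = L/R = 2000/7800000000 = 0.00025641 ms.
Per-hop propagation t_prop = 5700000/210000000 = 27.1429 ms.
Pipeline fill: first packet needs 3·t_tx to clear all hops; remaining 79 packets each add one t_tx.
Total = (3+80-1)·t_tx + 3·t_prop = 82·0.00025641 + 3·27.1429 = 81.4 ms.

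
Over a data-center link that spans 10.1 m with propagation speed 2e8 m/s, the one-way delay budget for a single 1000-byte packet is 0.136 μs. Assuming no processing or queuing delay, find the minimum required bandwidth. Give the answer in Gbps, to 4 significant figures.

93.57 Gbps

L = 8000 bits.
Propagation delay = 10.1 / 200000000 = 0.0505 μs.
Transmission budget = 0.136 − 0.0505 = 0.0855 μs.
R ≥ L / t_tx = 8000 bits / 8.55e-08 s = 93.57 Gbps.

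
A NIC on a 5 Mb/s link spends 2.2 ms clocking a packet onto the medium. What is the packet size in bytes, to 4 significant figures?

L = R × t_tx = 5000000 b/s × 0.0022 s = 11000 bits.
In bytes: 11000 / 8 = 1375 bytes.

1375 bytes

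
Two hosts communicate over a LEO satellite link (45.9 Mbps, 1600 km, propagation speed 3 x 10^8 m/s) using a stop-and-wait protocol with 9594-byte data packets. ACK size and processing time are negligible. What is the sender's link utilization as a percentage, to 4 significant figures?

13.55 %

t_tx = L/R = 76752/45900000 = 0.00167216 s.
t_prop = 1600000/300000000 = 0.00533333 s; RTT = 0.0106667 s.
Cycle = t_tx + RTT = 0.0123388 s.
Utilization = t_tx / cycle = 0.00167216/0.0123388 = 13.55 %.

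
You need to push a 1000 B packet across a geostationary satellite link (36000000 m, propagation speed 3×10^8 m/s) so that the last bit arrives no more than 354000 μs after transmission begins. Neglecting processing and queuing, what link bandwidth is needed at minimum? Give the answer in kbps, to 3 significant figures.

L = 8000 bits.
Propagation delay = 36000000 / 300000000 = 120000 μs.
Transmission budget = 354000 − 120000 = 234000 μs.
R ≥ L / t_tx = 8000 bits / 0.234 s = 34.2 kbps.

34.2 kbps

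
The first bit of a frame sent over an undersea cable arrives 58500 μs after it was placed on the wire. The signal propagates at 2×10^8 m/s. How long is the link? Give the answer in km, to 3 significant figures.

d = s × t_prop = 200000000 × 0.0585 = 11700 km.

11700 km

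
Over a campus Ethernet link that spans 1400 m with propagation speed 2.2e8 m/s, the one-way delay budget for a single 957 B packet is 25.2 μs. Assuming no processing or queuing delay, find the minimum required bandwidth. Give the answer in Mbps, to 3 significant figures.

L = 7656 bits.
Propagation delay = 1400 / 2.2e+08 = 6.36364 μs.
Transmission budget = 25.2 − 6.36364 = 18.8364 μs.
R ≥ L / t_tx = 7656 bits / 1.88364e-05 s = 406 Mbps.

406 Mbps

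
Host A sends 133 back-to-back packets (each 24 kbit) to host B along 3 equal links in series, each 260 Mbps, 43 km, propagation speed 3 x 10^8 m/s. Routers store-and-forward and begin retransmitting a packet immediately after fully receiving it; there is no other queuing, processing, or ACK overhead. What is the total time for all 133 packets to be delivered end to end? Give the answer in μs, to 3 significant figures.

Per-hop transmission t_tx = L/R = 24000/260000000 = 92.3077 μs.
Per-hop propagation t_prop = 43000/300000000 = 143.333 μs.
Pipeline fill: first packet needs 3·t_tx to clear all hops; remaining 132 packets each add one t_tx.
Total = (3+133-1)·t_tx + 3·t_prop = 135·92.3077 + 3·143.333 = 12900 μs.

12900 μs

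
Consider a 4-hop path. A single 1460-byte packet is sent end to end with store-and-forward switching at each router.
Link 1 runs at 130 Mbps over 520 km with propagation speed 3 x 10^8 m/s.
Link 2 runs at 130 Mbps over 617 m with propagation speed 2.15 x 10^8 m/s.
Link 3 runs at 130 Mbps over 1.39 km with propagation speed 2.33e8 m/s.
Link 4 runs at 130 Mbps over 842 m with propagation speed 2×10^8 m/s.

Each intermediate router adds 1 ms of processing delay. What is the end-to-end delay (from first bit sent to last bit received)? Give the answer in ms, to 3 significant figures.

L = 1460 × 8 = 11680 bits.
Transmission delay per hop = L/R = 11680/130000000 = 0.0898462 ms; 4 hops → 0.359385 ms.
Propagation delays (d/s per hop): 1.73333, 0.00286977, 0.00596567, 0.00421 ms; sum = 1.74638 ms.
Processing at 3 router(s): 3 × 1 ms = 3 ms.
End-to-end = 5.11 ms.

5.11 ms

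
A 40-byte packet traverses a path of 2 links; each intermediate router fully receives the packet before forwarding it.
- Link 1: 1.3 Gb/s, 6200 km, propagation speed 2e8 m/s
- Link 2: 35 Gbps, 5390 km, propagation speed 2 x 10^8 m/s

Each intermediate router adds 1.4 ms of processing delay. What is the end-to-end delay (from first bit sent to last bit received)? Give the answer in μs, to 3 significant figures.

59400 μs

L = 40 × 8 = 320 bits.
Transmission delays (L/R per hop): 0.246154, 0.00914286 μs; sum = 0.255297 μs.
Propagation delays (d/s per hop): 31000, 26950 μs; sum = 57950 μs.
Processing at 1 router(s): 1 × 1.4 ms = 1400 μs.
End-to-end = 59400 μs.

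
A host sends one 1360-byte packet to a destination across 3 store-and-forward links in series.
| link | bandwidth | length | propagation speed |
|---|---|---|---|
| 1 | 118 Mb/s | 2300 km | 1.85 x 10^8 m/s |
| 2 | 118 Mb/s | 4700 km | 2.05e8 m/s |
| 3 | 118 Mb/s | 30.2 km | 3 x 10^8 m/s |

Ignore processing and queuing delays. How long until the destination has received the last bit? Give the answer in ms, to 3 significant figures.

L = 1360 × 8 = 10880 bits.
Transmission delay per hop = L/R = 10880/118000000 = 0.0922034 ms; 3 hops → 0.27661 ms.
Propagation delays (d/s per hop): 12.4324, 22.9268, 0.100667 ms; sum = 35.4599 ms.
End-to-end = 35.7 ms.

35.7 ms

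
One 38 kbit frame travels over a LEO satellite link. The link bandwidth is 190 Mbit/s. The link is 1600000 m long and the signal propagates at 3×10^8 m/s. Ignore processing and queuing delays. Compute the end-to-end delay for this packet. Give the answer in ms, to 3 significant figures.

5.53 ms

L = 38000 bits.
Transmission delay = L/R = 38000 / 190000000 = 0.2 ms.
Propagation delay = d/s = 1600000 m / 300000000 m/s = 5.33333 ms.
Total = 5.53 ms.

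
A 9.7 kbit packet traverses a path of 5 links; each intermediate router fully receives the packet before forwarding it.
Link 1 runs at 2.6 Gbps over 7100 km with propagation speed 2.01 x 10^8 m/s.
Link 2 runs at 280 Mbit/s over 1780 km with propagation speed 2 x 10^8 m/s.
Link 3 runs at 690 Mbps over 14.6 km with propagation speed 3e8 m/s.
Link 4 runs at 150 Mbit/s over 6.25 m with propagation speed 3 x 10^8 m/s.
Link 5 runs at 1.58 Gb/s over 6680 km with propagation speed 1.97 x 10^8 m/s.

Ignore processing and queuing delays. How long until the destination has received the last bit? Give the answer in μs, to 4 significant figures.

78300 μs

L = 9700 bits.
Transmission delays (L/R per hop): 3.73077, 34.6429, 14.058, 64.6667, 6.13924 μs; sum = 123.238 μs.
Propagation delays (d/s per hop): 35323.4, 8900, 48.6667, 0.0208333, 33908.6 μs; sum = 78180.7 μs.
End-to-end = 78300 μs.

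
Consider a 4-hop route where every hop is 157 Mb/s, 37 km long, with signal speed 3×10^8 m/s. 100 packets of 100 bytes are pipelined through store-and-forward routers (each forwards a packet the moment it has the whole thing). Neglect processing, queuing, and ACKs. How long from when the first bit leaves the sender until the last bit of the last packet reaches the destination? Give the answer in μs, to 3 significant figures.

1020 μs

Per-hop transmission t_tx = L/R = 800/157000000 = 5.09554 μs.
Per-hop propagation t_prop = 37000/300000000 = 123.333 μs.
Pipeline fill: first packet needs 4·t_tx to clear all hops; remaining 99 packets each add one t_tx.
Total = (4+100-1)·t_tx + 4·t_prop = 103·5.09554 + 4·123.333 = 1020 μs.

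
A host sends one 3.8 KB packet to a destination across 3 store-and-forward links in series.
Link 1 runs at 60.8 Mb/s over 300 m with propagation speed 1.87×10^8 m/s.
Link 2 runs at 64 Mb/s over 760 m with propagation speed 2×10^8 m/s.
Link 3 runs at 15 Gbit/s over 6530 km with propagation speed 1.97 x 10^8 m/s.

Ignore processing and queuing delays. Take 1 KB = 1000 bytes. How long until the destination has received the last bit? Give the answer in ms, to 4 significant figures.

L = 30400 bits.
Transmission delays (L/R per hop): 0.5, 0.475, 0.00202667 ms; sum = 0.977027 ms.
Propagation delays (d/s per hop): 0.00160428, 0.0038, 33.1472 ms; sum = 33.1526 ms.
End-to-end = 34.13 ms.

34.13 ms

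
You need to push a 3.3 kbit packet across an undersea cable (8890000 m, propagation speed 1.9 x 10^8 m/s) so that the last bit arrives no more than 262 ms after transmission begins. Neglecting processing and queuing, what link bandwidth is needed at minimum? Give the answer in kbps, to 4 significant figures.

15.33 kbps

Propagation delay = 8890000 / 190000000 = 46.7895 ms.
Transmission budget = 262 − 46.7895 = 215.211 ms.
R ≥ L / t_tx = 3300 bits / 0.215211 s = 15.33 kbps.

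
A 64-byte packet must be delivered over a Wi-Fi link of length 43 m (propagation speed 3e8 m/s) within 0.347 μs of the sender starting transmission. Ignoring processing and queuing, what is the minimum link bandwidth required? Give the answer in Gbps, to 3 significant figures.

L = 512 bits.
Propagation delay = 43 / 300000000 = 0.143333 μs.
Transmission budget = 0.347 − 0.143333 = 0.203667 μs.
R ≥ L / t_tx = 512 bits / 2.03667e-07 s = 2.51 Gbps.

2.51 Gbps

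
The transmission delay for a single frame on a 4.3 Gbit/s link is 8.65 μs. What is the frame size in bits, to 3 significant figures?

37200 bits

L = R × t_tx = 4300000000 b/s × 8.65e-06 s = 37195 bits.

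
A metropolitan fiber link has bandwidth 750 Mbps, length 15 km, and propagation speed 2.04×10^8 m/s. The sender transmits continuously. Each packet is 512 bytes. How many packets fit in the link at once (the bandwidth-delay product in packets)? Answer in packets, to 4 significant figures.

13.46 packets

Propagation delay = 15000 / 204000000 = 7.35294e-05 s.
BDP = R × t_prop = 750000000 × 7.35294e-05 = 55147.1 bits.
In packets of 4096 bits: 13.46 packets.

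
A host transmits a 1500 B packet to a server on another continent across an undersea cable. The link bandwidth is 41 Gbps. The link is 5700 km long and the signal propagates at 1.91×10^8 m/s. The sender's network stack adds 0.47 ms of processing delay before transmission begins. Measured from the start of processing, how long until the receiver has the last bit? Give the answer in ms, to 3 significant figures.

L = 1500 × 8 = 12000 bits.
Transmission delay = L/R = 12000 / 41000000000 = 0.000292683 ms.
Propagation delay = d/s = 5700000 m / 191000000 m/s = 29.8429 ms.
Plus processing delay 0.47 ms = 0.47 ms.
Total = 30.3 ms.

30.3 ms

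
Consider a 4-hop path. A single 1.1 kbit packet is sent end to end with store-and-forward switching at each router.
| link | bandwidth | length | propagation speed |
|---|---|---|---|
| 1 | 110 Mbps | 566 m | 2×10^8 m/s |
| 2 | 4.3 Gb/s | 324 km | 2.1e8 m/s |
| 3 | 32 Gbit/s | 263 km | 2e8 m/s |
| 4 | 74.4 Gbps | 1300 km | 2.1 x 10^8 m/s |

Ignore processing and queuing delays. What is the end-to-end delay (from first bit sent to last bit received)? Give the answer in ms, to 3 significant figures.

9.06 ms

L = 1100 bits.
Transmission delays (L/R per hop): 0.01, 0.000255814, 3.4375e-05, 1.47849e-05 ms; sum = 0.010305 ms.
Propagation delays (d/s per hop): 0.00283, 1.54286, 1.315, 6.19048 ms; sum = 9.05116 ms.
End-to-end = 9.06 ms.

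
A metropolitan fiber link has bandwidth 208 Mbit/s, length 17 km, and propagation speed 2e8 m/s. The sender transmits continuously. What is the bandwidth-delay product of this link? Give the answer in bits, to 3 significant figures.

17700 bits

Propagation delay = 17000 / 200000000 = 8.5e-05 s.
BDP = R × t_prop = 208000000 × 8.5e-05 = 17680 bits.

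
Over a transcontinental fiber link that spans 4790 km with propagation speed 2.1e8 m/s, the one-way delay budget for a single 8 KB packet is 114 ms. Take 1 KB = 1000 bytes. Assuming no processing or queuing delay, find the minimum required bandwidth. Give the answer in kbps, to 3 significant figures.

702 kbps

L = 64000 bits.
Propagation delay = 4790000 / 210000000 = 22.8095 ms.
Transmission budget = 114 − 22.8095 = 91.1905 ms.
R ≥ L / t_tx = 64000 bits / 0.0911905 s = 702 kbps.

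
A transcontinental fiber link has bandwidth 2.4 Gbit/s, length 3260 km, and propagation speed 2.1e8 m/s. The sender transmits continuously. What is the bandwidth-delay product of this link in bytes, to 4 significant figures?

4657000 bytes

Propagation delay = 3260000 / 210000000 = 0.0155238 s.
BDP = R × t_prop = 2400000000 × 0.0155238 = 37257100 bits.
In bytes: 37257100/8 = 4657000 bytes.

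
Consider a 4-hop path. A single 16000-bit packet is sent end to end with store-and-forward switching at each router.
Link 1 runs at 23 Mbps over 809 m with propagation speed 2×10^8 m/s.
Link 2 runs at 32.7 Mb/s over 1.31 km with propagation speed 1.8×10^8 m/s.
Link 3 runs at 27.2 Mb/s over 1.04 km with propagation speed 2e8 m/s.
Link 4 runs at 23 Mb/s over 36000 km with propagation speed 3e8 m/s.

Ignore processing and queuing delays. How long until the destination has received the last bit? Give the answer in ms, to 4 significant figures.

122.5 ms

Transmission delays (L/R per hop): 0.695652, 0.489297, 0.588235, 0.695652 ms; sum = 2.46884 ms.
Propagation delays (d/s per hop): 0.004045, 0.00727778, 0.0052, 120 ms; sum = 120.017 ms.
End-to-end = 122.5 ms.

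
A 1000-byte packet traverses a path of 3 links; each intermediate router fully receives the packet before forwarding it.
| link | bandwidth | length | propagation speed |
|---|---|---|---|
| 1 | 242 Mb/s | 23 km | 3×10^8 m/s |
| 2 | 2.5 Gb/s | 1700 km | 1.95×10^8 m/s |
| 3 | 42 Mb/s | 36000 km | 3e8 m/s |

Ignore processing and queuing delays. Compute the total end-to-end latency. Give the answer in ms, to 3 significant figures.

129 ms

L = 1000 × 8 = 8000 bits.
Transmission delays (L/R per hop): 0.0330579, 0.0032, 0.190476 ms; sum = 0.226734 ms.
Propagation delays (d/s per hop): 0.0766667, 8.71795, 120 ms; sum = 128.795 ms.
End-to-end = 129 ms.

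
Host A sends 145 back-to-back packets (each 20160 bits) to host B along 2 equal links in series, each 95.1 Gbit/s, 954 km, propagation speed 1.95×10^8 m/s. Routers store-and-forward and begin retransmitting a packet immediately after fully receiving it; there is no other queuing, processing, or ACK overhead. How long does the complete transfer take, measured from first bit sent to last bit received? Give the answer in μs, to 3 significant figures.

9820 μs

Per-hop transmission t_tx = L/R = 20160/95100000000 = 0.211987 μs.
Per-hop propagation t_prop = 954000/195000000 = 4892.31 μs.
Pipeline fill: first packet needs 2·t_tx to clear all hops; remaining 144 packets each add one t_tx.
Total = (2+145-1)·t_tx + 2·t_prop = 146·0.211987 + 2·4892.31 = 9820 μs.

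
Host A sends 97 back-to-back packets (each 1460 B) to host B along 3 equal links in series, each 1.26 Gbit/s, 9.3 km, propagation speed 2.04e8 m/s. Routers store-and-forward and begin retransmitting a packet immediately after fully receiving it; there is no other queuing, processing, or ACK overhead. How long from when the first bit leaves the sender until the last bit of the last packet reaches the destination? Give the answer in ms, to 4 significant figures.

1.054 ms

Per-hop transmission t_tx = L/R = 11680/1260000000 = 0.00926984 ms.
Per-hop propagation t_prop = 9300/204000000 = 0.0455882 ms.
Pipeline fill: first packet needs 3·t_tx to clear all hops; remaining 96 packets each add one t_tx.
Total = (3+97-1)·t_tx + 3·t_prop = 99·0.00926984 + 3·0.0455882 = 1.054 ms.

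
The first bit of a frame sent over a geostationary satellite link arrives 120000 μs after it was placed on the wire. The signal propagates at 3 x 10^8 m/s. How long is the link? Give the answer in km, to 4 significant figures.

d = s × t_prop = 300000000 × 0.12 = 36000 km.

36000 km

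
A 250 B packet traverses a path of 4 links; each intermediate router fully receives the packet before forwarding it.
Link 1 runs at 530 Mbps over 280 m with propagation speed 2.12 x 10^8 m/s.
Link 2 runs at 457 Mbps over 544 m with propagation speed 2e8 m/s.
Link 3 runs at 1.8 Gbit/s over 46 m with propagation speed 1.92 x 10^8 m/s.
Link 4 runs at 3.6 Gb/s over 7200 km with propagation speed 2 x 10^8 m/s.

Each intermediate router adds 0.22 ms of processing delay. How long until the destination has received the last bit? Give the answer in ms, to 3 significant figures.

36.7 ms

L = 250 × 8 = 2000 bits.
Transmission delays (L/R per hop): 0.00377358, 0.00437637, 0.00111111, 0.000555556 ms; sum = 0.00981662 ms.
Propagation delays (d/s per hop): 0.00132075, 0.00272, 0.000239583, 36 ms; sum = 36.0043 ms.
Processing at 3 router(s): 3 × 0.22 ms = 0.66 ms.
End-to-end = 36.7 ms.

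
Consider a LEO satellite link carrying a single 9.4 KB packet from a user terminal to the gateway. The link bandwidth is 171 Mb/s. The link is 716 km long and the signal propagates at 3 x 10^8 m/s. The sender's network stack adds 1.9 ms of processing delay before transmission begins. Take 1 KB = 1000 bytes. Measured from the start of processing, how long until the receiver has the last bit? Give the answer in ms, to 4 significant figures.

4.726 ms

L = 75200 bits.
Transmission delay = L/R = 75200 / 171000000 = 0.439766 ms.
Propagation delay = d/s = 716000 m / 300000000 m/s = 2.38667 ms.
Plus processing delay 1.9 ms = 1.9 ms.
Total = 4.726 ms.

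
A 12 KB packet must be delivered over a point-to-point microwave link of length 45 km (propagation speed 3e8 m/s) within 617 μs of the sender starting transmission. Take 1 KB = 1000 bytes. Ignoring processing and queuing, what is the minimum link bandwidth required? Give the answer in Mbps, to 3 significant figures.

L = 96000 bits.
Propagation delay = 45000 / 300000000 = 150 μs.
Transmission budget = 617 − 150 = 467 μs.
R ≥ L / t_tx = 96000 bits / 0.000467 s = 206 Mbps.

206 Mbps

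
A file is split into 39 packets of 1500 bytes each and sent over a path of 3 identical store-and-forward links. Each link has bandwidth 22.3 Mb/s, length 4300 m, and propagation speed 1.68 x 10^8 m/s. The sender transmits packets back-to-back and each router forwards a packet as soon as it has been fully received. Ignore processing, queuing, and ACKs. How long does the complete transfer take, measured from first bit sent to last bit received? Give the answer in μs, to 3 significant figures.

22100 μs

Per-hop transmission t_tx = L/R = 12000/22300000 = 538.117 μs.
Per-hop propagation t_prop = 4300/168000000 = 25.5952 μs.
Pipeline fill: first packet needs 3·t_tx to clear all hops; remaining 38 packets each add one t_tx.
Total = (3+39-1)·t_tx + 3·t_prop = 41·538.117 + 3·25.5952 = 22100 μs.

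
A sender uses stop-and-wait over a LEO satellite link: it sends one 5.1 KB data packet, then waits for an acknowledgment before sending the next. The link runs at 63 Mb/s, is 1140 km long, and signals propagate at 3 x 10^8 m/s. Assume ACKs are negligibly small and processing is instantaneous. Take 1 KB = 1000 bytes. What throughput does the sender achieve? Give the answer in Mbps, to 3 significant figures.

t_tx = L/R = 40800/63000000 = 0.000647619 s.
t_prop = 1140000/300000000 = 0.0038 s; RTT = 0.0076 s.
Cycle = t_tx + RTT = 0.00824762 s.
Throughput = L / cycle = 40800 / 0.00824762 = 4.95 Mbps.

4.95 Mbps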